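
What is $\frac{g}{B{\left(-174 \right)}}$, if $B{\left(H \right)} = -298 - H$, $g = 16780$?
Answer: $- \frac{4195}{31} \approx -135.32$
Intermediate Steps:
$\frac{g}{B{\left(-174 \right)}} = \frac{16780}{-298 - -174} = \frac{16780}{-298 + 174} = \frac{16780}{-124} = 16780 \left(- \frac{1}{124}\right) = - \frac{4195}{31}$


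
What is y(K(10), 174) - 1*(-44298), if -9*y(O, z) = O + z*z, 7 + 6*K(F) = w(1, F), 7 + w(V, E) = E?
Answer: 1105220/27 ≈ 40934.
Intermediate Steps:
w(V, E) = -7 + E
K(F) = -7/3 + F/6 (K(F) = -7/6 + (-7 + F)/6 = -7/6 + (-7/6 + F/6) = -7/3 + F/6)
y(O, z) = -O/9 - z²/9 (y(O, z) = -(O + z*z)/9 = -(O + z²)/9 = -O/9 - z²/9)
y(K(10), 174) - 1*(-44298) = (-(-7/3 + (⅙)*10)/9 - ⅑*174²) - 1*(-44298) = (-(-7/3 + 5/3)/9 - ⅑*30276) + 44298 = (-⅑*(-⅔) - 3364) + 44298 = (2/27 - 3364) + 44298 = -90826/27 + 44298 = 1105220/27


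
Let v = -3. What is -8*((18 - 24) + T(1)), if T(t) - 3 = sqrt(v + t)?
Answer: 24 - 8*I*sqrt(2) ≈ 24.0 - 11.314*I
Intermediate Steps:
T(t) = 3 + sqrt(-3 + t)
-8*((18 - 24) + T(1)) = -8*((18 - 24) + (3 + sqrt(-3 + 1))) = -8*(-6 + (3 + sqrt(-2))) = -8*(-6 + (3 + I*sqrt(2))) = -8*(-3 + I*sqrt(2)) = 24 - 8*I*sqrt(2)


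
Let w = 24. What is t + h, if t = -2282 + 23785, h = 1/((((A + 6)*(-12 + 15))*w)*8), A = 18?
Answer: 297257473/13824 ≈ 21503.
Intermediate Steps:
h = 1/13824 (h = 1/((((18 + 6)*(-12 + 15))*24)*8) = 1/(((24*3)*24)*8) = 1/((72*24)*8) = 1/(1728*8) = 1/13824 ≈ 7.2338e-5)
t = 21503
t + h = 21503 + 1/13824 = 297257473/13824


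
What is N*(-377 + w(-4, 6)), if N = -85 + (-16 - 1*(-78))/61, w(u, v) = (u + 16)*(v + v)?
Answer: 1193659/61 ≈ 19568.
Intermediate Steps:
w(u, v) = 2*v*(16 + u) (w(u, v) = (16 + u)*(2*v) = 2*v*(16 + u))
N = -5123/61 (N = -85 + (-16 + 78)*(1/61) = -85 + 62*(1/61) = -85 + 62/61 = -5123/61 ≈ -83.984)
N*(-377 + w(-4, 6)) = -5123*(-377 + 2*6*(16 - 4))/61 = -5123*(-377 + 2*6*12)/61 = -5123*(-377 + 144)/61 = -5123/61*(-233) = 1193659/61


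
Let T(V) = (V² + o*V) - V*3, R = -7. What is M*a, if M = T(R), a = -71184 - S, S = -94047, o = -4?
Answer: 2240574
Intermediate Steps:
a = 22863 (a = -71184 - 1*(-94047) = -71184 + 94047 = 22863)
T(V) = V² - 7*V (T(V) = (V² - 4*V) - V*3 = (V² - 4*V) - 3*V = V² - 7*V)
M = 98 (M = -7*(-7 - 7) = -7*(-14) = 98)
M*a = 98*22863 = 2240574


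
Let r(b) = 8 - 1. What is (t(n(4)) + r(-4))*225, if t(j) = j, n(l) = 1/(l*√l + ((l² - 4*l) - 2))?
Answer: 3225/2 ≈ 1612.5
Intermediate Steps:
n(l) = 1/(-2 + l² + l^(3/2) - 4*l) (n(l) = 1/(l^(3/2) + (-2 + l² - 4*l)) = 1/(-2 + l² + l^(3/2) - 4*l))
r(b) = 7
(t(n(4)) + r(-4))*225 = (1/(-2 + 4² + 4^(3/2) - 4*4) + 7)*225 = (1/(-2 + 16 + 8 - 16) + 7)*225 = (1/6 + 7)*225 = (⅙ + 7)*225 = (43/6)*225 = 3225/2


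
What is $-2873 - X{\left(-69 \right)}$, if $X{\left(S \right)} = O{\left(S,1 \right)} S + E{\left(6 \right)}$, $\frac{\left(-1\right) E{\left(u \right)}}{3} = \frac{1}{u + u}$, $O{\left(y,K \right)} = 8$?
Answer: $- \frac{9283}{4} \approx -2320.8$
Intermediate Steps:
$E{\left(u \right)} = - \frac{3}{2 u}$ ($E{\left(u \right)} = - \frac{3}{u + u} = - \frac{3}{2 u}$)
$X{\left(S \right)} = - \frac{1}{4} + 8 S$ ($X{\left(S \right)} = 8 S - \frac{3}{2 \cdot 6} = 8 S - \frac{1}{4} = - \frac{1}{4} + 8 S$)
$-2873 - X{\left(-69 \right)} = -2873 - \left(- \frac{1}{4} + 8 \left(-69\right)\right) = -2873 - \left(- \frac{1}{4} - 552\right) = -2873 - - \frac{2209}{4} = -2873 + \frac{2209}{4} = - \frac{9283}{4}$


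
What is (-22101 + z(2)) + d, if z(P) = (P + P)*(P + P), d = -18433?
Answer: -40518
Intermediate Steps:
z(P) = 4*P² (z(P) = (2*P)*(2*P) = 4*P²)
(-22101 + z(2)) + d = (-22101 + 4*2²) - 18433 = (-22101 + 4*4) - 18433 = (-22101 + 16) - 18433 = -22085 - 18433 = -40518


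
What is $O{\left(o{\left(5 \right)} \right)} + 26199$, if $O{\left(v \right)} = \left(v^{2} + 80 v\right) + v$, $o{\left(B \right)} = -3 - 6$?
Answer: $25551$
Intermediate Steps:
$o{\left(B \right)} = -9$
$O{\left(v \right)} = v^{2} + 81 v$
$O{\left(o{\left(5 \right)} \right)} + 26199 = - 9 \left(81 - 9\right) + 26199 = \left(-9\right) 72 + 26199 = -648 + 26199 = 25551$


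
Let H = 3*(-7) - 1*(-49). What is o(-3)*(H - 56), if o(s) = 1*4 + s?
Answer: -28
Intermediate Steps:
o(s) = 4 + s
H = 28 (H = -21 + 49 = 28)
o(-3)*(H - 56) = (4 - 3)*(28 - 56) = 1*(-28) = -28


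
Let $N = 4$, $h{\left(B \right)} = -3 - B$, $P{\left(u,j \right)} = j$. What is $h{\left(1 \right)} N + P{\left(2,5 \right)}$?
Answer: $-11$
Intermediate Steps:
$h{\left(1 \right)} N + P{\left(2,5 \right)} = \left(-3 - 1\right) 4 + 5 = \left(-4\right) 4 + 5 = -16 + 5 = -11$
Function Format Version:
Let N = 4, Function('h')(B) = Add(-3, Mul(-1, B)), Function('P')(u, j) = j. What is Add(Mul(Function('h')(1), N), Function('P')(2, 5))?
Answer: -11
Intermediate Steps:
Add(Mul(Function('h')(1), N), Function('P')(2, 5)) = Add(Mul(Add(-3, Mul(-1, 1)), 4), 5) = Add(Mul(Add(-3, -1), 4), 5) = Add(Mul(-4, 4), 5) = Add(-16, 5) = -11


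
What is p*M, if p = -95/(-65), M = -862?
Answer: -16378/13 ≈ -1259.8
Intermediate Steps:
p = 19/13 (p = -95*(-1/65) = 19/13 ≈ 1.4615)
p*M = (19/13)*(-862) = -16378/13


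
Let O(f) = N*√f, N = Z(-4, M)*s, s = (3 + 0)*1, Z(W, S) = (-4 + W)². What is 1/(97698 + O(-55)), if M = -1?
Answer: 16283/1591154454 - 16*I*√55/795577227 ≈ 1.0233e-5 - 1.4915e-7*I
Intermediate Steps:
s = 3 (s = 3*1 = 3)
N = 192 (N = (-4 - 4)²*3 = (-8)²*3 = 64*3 = 192)
O(f) = 192*√f
1/(97698 + O(-55)) = 1/(97698 + 192*√(-55)) = 1/(97698 + 192*(I*√55)) = 1/(97698 + 192*I*√55)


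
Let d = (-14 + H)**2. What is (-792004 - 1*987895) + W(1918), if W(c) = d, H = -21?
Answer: -1778674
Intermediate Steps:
d = 1225 (d = (-14 - 21)**2 = (-35)**2 = 1225)
W(c) = 1225
(-792004 - 1*987895) + W(1918) = (-792004 - 1*987895) + 1225 = (-792004 - 987895) + 1225 = -1779899 + 1225 = -1778674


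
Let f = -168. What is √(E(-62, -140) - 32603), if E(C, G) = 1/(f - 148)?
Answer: I*√813901371/158 ≈ 180.56*I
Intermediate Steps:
E(C, G) = -1/316 (E(C, G) = 1/(-168 - 148) = 1/(-316) = -1/316)
√(E(-62, -140) - 32603) = √(-1/316 - 32603) = √(-10302549/316) = I*√813901371/158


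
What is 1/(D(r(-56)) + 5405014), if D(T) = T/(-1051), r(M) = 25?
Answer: 1051/5680669689 ≈ 1.8501e-7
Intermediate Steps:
D(T) = -T/1051 (D(T) = T*(-1/1051) = -T/1051)
1/(D(r(-56)) + 5405014) = 1/(-1/1051*25 + 5405014) = 1/(-25/1051 + 5405014) = 1/(5680669689/1051) = 1051/5680669689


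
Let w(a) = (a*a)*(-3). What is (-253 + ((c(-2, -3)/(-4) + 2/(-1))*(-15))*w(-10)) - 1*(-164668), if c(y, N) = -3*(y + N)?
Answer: 138540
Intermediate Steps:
c(y, N) = -3*N - 3*y (c(y, N) = -3*(N + y) = -3*N - 3*y)
w(a) = -3*a² (w(a) = a²*(-3) = -3*a²)
(-253 + ((c(-2, -3)/(-4) + 2/(-1))*(-15))*w(-10)) - 1*(-164668) = (-253 + (((-3*(-3) - 3*(-2))/(-4) + 2/(-1))*(-15))*(-3*(-10)²)) - 1*(-164668) = (-253 + (((9 + 6)*(-¼) + 2*(-1))*(-15))*(-3*100)) + 164668 = (-253 + ((15*(-¼) - 2)*(-15))*(-300)) + 164668 = (-253 + ((-15/4 - 2)*(-15))*(-300)) + 164668 = (-253 - 23/4*(-15)*(-300)) + 164668 = (-253 + (345/4)*(-300)) + 164668 = (-253 - 25875) + 164668 = -26128 + 164668 = 138540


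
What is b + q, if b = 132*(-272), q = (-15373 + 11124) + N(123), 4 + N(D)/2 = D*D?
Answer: -9903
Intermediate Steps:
N(D) = -8 + 2*D**2 (N(D) = -8 + 2*(D*D) = -8 + 2*D**2)
q = 26001 (q = (-15373 + 11124) + (-8 + 2*123**2) = -4249 + (-8 + 2*15129) = -4249 + (-8 + 30258) = -4249 + 30250 = 26001)
b = -35904
b + q = -35904 + 26001 = -9903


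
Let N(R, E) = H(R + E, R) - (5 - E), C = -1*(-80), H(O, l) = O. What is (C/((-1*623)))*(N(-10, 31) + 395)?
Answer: -35360/623 ≈ -56.758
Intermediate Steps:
C = 80
N(R, E) = -5 + R + 2*E (N(R, E) = (R + E) - (5 - E) = (E + R) + (-5 + E) = -5 + R + 2*E)
(C/((-1*623)))*(N(-10, 31) + 395) = (80/((-1*623)))*((-5 - 10 + 2*31) + 395) = (80/(-623))*((-5 - 10 + 62) + 395) = (80*(-1/623))*(47 + 395) = -80/623*442 = -35360/623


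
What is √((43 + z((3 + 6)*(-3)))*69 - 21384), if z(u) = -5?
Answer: I*√18762 ≈ 136.97*I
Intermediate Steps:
√((43 + z((3 + 6)*(-3)))*69 - 21384) = √((43 - 5)*69 - 21384) = √(38*69 - 21384) = √(2622 - 21384) = √(-18762) = I*√18762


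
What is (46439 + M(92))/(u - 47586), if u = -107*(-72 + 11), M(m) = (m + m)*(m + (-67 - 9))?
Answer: -49383/41059 ≈ -1.2027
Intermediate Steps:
M(m) = 2*m*(-76 + m) (M(m) = (2*m)*(m - 76) = (2*m)*(-76 + m) = 2*m*(-76 + m))
u = 6527 (u = -107*(-61) = 6527)
(46439 + M(92))/(u - 47586) = (46439 + 2*92*(-76 + 92))/(6527 - 47586) = (46439 + 2*92*16)/(-41059) = (46439 + 2944)*(-1/41059) = 49383*(-1/41059) = -49383/41059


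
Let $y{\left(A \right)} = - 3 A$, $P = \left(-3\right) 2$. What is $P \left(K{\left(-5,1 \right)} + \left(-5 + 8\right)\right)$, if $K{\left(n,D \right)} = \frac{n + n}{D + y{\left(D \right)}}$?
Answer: $-48$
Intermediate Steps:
$P = -6$
$K{\left(n,D \right)} = - \frac{n}{D}$ ($K{\left(n,D \right)} = \frac{n + n}{D - 3 D} = \frac{2 n}{\left(-2\right) D} = 2 n \left(- \frac{1}{2 D}\right) = - \frac{n}{D}$)
$P \left(K{\left(-5,1 \right)} + \left(-5 + 8\right)\right) = - 6 \left(\left(-1\right) \left(-5\right) 1^{-1} + \left(-5 + 8\right)\right) = - 6 \left(\left(-1\right) \left(-5\right) 1 + 3\right) = - 6 \left(5 + 3\right) = \left(-6\right) 8 = -48$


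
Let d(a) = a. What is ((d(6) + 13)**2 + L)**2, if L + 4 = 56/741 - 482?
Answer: 8569019761/549081 ≈ 15606.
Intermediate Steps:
L = -360070/741 (L = -4 + (56/741 - 482) = -4 - 357106/741 = -360070/741 ≈ -485.92)
((d(6) + 13)**2 + L)**2 = ((6 + 13)**2 - 360070/741)**2 = (19**2 - 360070/741)**2 = (361 - 360070/741)**2 = (-92569/741)**2 = 8569019761/549081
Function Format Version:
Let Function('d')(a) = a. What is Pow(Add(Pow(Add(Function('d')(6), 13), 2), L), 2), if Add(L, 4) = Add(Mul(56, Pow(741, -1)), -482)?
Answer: Rational(8569019761, 549081) ≈ 15606.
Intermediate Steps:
L = Rational(-360070, 741) (L = Add(-4, Add(Mul(56, Pow(741, -1)), -482)) = Add(-4, Add(Mul(56, Rational(1, 741)), -482)) = Add(-4, Add(Rational(56, 741), -482)) = Add(-4, Rational(-357106, 741)) = Rational(-360070, 741) ≈ -485.92)
Pow(Add(Pow(Add(Function('d')(6), 13), 2), L), 2) = Pow(Add(Pow(Add(6, 13), 2), Rational(-360070, 741)), 2) = Pow(Add(Pow(19, 2), Rational(-360070, 741)), 2) = Pow(Add(361, Rational(-360070, 741)), 2) = Pow(Rational(-92569, 741), 2) = Rational(8569019761, 549081)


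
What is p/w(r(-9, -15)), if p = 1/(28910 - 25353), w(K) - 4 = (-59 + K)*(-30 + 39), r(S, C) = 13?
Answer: -1/1458370 ≈ -6.8570e-7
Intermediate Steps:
w(K) = -527 + 9*K (w(K) = 4 + (-59 + K)*(-30 + 39) = 4 + (-59 + K)*9 = 4 + (-531 + 9*K) = -527 + 9*K)
p = 1/3557 ≈ 0.00028114
p/w(r(-9, -15)) = 1/(3557*(-527 + 9*13)) = 1/(3557*(-527 + 117)) = (1/3557)/(-410) = (1/3557)*(-1/410) = -1/1458370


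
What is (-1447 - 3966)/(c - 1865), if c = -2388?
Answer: 5413/4253 ≈ 1.2727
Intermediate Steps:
(-1447 - 3966)/(c - 1865) = (-1447 - 3966)/(-2388 - 1865) = -5413/(-4253) = -5413*(-1/4253) = 5413/4253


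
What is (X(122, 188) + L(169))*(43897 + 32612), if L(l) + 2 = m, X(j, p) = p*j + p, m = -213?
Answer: 1752744681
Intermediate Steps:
X(j, p) = p + j*p (X(j, p) = j*p + p = p + j*p)
L(l) = -215 (L(l) = -2 - 213 = -215)
(X(122, 188) + L(169))*(43897 + 32612) = (188*(1 + 122) - 215)*(43897 + 32612) = (188*123 - 215)*76509 = (23124 - 215)*76509 = 22909*76509 = 1752744681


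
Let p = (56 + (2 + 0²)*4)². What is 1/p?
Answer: 1/4096 ≈ 0.00024414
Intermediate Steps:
p = 4096 (p = (56 + (2 + 0)*4)² = (56 + 2*4)² = (56 + 8)² = 64² = 4096)
1/p = 1/4096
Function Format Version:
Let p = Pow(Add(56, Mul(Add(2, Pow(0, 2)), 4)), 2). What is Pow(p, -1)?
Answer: Rational(1, 4096) ≈ 0.00024414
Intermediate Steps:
p = 4096 (p = Pow(Add(56, Mul(Add(2, 0), 4)), 2) = Pow(Add(56, Mul(2, 4)), 2) = Pow(Add(56, 8), 2) = Pow(64, 2) = 4096)
Pow(p, -1) = Pow(4096, -1) = Rational(1, 4096)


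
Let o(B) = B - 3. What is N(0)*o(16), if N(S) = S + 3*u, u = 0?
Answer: 0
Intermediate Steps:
o(B) = -3 + B
N(S) = S (N(S) = S + 3*0 = S + 0 = S)
N(0)*o(16) = 0*(-3 + 16) = 0*13 = 0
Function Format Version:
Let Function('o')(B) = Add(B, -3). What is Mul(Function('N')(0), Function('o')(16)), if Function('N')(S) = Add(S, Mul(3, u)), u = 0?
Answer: 0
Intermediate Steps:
Function('o')(B) = Add(-3, B)
Function('N')(S) = S (Function('N')(S) = Add(S, Mul(3, 0)) = Add(S, 0) = S)
Mul(Function('N')(0), Function('o')(16)) = Mul(0, Add(-3, 16)) = Mul(0, 13) = 0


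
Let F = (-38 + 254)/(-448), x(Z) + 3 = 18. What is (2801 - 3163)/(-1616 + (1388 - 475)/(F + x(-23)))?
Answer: 147153/631340 ≈ 0.23308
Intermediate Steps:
x(Z) = 15 (x(Z) = -3 + 18 = 15)
F = -27/56 (F = 216*(-1/448) = -27/56 ≈ -0.48214)
(2801 - 3163)/(-1616 + (1388 - 475)/(F + x(-23))) = (2801 - 3163)/(-1616 + (1388 - 475)/(-27/56 + 15)) = -362/(-1616 + 913/(813/56)) = -362/(-1616 + 913*(56/813)) = -362/(-1616 + 51128/813) = -362/(-1262680/813) = -362*(-813/1262680) = 147153/631340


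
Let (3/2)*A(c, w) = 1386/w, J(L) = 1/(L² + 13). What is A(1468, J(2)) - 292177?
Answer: -276469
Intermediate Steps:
J(L) = 1/(13 + L²)
A(c, w) = 924/w (A(c, w) = 2*(1386/w)/3 = 924/w)
A(1468, J(2)) - 292177 = 924/(1/(13 + 2²)) - 292177 = 924/(1/(13 + 4)) - 292177 = 924/(1/17) - 292177 = 924*17 - 292177 = 15708 - 292177 = -276469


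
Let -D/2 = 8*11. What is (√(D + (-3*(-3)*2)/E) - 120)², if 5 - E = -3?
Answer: (240 - I*√695)²/4 ≈ 14226.0 - 3163.5*I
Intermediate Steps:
E = 8 (E = 5 - 1*(-3) = 5 + 3 = 8)
D = -176 (D = -16*11 = -2*88 = -176)
(√(D + (-3*(-3)*2)/E) - 120)² = (√(-176 + (-3*(-3)*2)/8) - 120)² = (√(-176 + (9*2)*(⅛)) - 120)² = (√(-176 + 18*(⅛)) - 120)² = (√(-176 + 9/4) - 120)² = (√(-695/4) - 120)² = (I*√695/2 - 120)² = (-120 + I*√695/2)²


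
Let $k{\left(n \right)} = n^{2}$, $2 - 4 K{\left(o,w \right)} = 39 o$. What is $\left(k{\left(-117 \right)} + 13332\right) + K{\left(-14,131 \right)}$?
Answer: $27158$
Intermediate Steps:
$K{\left(o,w \right)} = \frac{1}{2} - \frac{39 o}{4}$
$\left(k{\left(-117 \right)} + 13332\right) + K{\left(-14,131 \right)} = \left(\left(-117\right)^{2} + 13332\right) + \left(\frac{1}{2} - - \frac{273}{2}\right) = \left(13689 + 13332\right) + \left(\frac{1}{2} + \frac{273}{2}\right) = 27021 + 137 = 27158$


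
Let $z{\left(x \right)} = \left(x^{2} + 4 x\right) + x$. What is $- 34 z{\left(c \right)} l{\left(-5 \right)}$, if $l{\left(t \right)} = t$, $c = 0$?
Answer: $0$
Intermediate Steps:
$z{\left(x \right)} = x^{2} + 5 x$
$- 34 z{\left(c \right)} l{\left(-5 \right)} = - 34 \cdot 0 \left(5 + 0\right) \left(-5\right) = - 34 \cdot 0 \cdot 5 \left(-5\right) = \left(-34\right) 0 \left(-5\right) = 0 \left(-5\right) = 0$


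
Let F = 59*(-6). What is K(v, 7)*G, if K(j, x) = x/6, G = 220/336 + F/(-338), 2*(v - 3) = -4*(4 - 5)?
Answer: 24163/12168 ≈ 1.9858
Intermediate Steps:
F = -354
v = 5 (v = 3 + (-4*(4 - 5))/2 = 3 + (-4*(-1))/2 = 3 + (½)*4 = 3 + 2 = 5)
G = 24163/14196 (G = 220/336 - 354/(-338) = 220*(1/336) - 354*(-1/338) = 55/84 + 177/169 = 24163/14196 ≈ 1.7021)
K(j, x) = x/6 (K(j, x) = x*(⅙) = x/6)
K(v, 7)*G = ((⅙)*7)*(24163/14196) = (7/6)*(24163/14196) = 24163/12168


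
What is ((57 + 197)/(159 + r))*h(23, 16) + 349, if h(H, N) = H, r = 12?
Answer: 65521/171 ≈ 383.16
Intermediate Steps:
((57 + 197)/(159 + r))*h(23, 16) + 349 = ((57 + 197)/(159 + 12))*23 + 349 = (254/171)*23 + 349 = 5842/171 + 349 = 65521/171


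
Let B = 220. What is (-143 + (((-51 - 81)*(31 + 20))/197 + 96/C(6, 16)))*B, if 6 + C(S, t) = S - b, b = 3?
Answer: -9065540/197 ≈ -46018.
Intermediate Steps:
C(S, t) = -9 + S (C(S, t) = -6 + (S - 1*3) = -6 + (S - 3) = -6 + (-3 + S) = -9 + S)
(-143 + (((-51 - 81)*(31 + 20))/197 + 96/C(6, 16)))*B = (-143 + (((-51 - 81)*(31 + 20))/197 + 96/(-9 + 6)))*220 = (-143 + (-132*51*(1/197) + 96/(-3)))*220 = (-143 + (-6732*1/197 + 96*(-⅓)))*220 = (-143 + (-6732/197 - 32))*220 = (-143 - 13036/197)*220 = -41207/197*220 = -9065540/197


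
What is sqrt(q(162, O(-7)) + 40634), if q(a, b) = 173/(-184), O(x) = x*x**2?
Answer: sqrt(343918218)/92 ≈ 201.58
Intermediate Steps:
O(x) = x**3
q(a, b) = -173/184 (q(a, b) = 173*(-1/184) = -173/184)
sqrt(q(162, O(-7)) + 40634) = sqrt(-173/184 + 40634) = sqrt(7476483/184) = sqrt(343918218)/92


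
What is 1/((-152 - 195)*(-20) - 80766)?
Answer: -1/73826 ≈ -1.3545e-5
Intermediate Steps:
1/((-152 - 195)*(-20) - 80766) = 1/(-347*(-20) - 80766) = 1/(6940 - 80766) = 1/(-73826) = -1/73826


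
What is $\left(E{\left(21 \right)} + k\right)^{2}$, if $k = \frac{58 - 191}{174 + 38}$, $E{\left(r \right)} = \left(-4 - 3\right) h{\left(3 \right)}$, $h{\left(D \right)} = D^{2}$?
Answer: $\frac{181953121}{44944} \approx 4048.4$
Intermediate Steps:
$E{\left(r \right)} = -63$ ($E{\left(r \right)} = \left(-4 - 3\right) 3^{2} = \left(-7\right) 9 = -63$)
$k = - \frac{133}{212} \approx -0.62736$
$\left(E{\left(21 \right)} + k\right)^{2} = \left(-63 - \frac{133}{212}\right)^{2} = \left(- \frac{13489}{212}\right)^{2} = \frac{181953121}{44944}$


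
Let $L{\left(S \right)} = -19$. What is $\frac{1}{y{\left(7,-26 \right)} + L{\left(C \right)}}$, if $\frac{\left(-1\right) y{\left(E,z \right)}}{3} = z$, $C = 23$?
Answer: $\frac{1}{59} \approx 0.016949$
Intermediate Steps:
$y{\left(E,z \right)} = - 3 z$
$\frac{1}{y{\left(7,-26 \right)} + L{\left(C \right)}} = \frac{1}{\left(-3\right) \left(-26\right) - 19} = \frac{1}{78 - 19} = \frac{1}{59}$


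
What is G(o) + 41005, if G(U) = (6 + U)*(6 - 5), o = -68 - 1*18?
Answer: 40925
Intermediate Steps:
o = -86 (o = -68 - 18 = -86)
G(U) = 6 + U (G(U) = (6 + U)*1 = 6 + U)
G(o) + 41005 = (6 - 86) + 41005 = -80 + 41005 = 40925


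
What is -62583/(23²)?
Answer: -2721/23 ≈ -118.30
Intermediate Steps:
-62583/(23²) = -62583/529 = -62583*1/529 = -2721/23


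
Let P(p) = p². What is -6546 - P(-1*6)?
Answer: -6582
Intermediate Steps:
-6546 - P(-1*6) = -6546 - (-1*6)² = -6546 - 1*(-6)² = -6546 - 1*36 = -6546 - 36 = -6582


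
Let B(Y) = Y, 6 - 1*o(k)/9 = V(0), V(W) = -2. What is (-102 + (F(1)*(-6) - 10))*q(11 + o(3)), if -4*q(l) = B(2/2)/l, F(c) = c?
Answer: 59/166 ≈ 0.35542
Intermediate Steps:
o(k) = 72 (o(k) = 54 - 9*(-2) = 54 + 18 = 72)
q(l) = -1/(4*l) (q(l) = -2/2/(4*l) = -2*(1/2)/(4*l) = -1/(4*l))
(-102 + (F(1)*(-6) - 10))*q(11 + o(3)) = (-102 + (1*(-6) - 10))*(-1/(4*(11 + 72))) = (-102 + (-6 - 10))*(-1/4/83) = (-102 - 16)*(-1/4*1/83) = -118*(-1/332) = 59/166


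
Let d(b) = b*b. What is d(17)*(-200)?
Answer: -57800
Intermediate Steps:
d(b) = b²
d(17)*(-200) = 17²*(-200) = 289*(-200) = -57800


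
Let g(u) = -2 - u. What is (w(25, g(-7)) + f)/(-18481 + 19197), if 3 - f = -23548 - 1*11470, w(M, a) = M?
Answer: 17523/358 ≈ 48.947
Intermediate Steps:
f = 35021 (f = 3 - (-23548 - 1*11470) = 3 - (-23548 - 11470) = 3 - 1*(-35018) = 3 + 35018 = 35021)
(w(25, g(-7)) + f)/(-18481 + 19197) = (25 + 35021)/(-18481 + 19197) = 35046/716 = 35046*(1/716) = 17523/358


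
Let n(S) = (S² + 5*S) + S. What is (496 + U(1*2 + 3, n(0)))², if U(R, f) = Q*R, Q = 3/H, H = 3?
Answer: 251001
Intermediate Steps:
Q = 1 (Q = 3/3 = 3*(⅓) = 1)
n(S) = S² + 6*S
U(R, f) = R (U(R, f) = 1*R = R)
(496 + U(1*2 + 3, n(0)))² = (496 + (1*2 + 3))² = (496 + (2 + 3))² = (496 + 5)² = 501² = 251001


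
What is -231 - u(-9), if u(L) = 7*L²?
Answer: -798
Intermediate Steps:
-231 - u(-9) = -231 - 7*(-9)² = -231 - 7*81 = -231 - 1*567 = -231 - 567 = -798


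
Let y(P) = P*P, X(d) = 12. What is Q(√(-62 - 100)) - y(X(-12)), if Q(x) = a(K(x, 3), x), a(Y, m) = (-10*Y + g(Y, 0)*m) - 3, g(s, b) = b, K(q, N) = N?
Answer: -177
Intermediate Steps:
y(P) = P²
a(Y, m) = -3 - 10*Y (a(Y, m) = (-10*Y + 0*m) - 3 = (-10*Y + 0) - 3 = -10*Y - 3 = -3 - 10*Y)
Q(x) = -33 (Q(x) = -3 - 10*3 = -3 - 30 = -33)
Q(√(-62 - 100)) - y(X(-12)) = -33 - 1*12² = -33 - 1*144 = -33 - 144 = -177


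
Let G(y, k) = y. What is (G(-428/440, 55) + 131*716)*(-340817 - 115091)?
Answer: -2351904681162/55 ≈ -4.2762e+10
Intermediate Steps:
(G(-428/440, 55) + 131*716)*(-340817 - 115091) = (-428/440 + 131*716)*(-340817 - 115091) = (-428*1/440 + 93796)*(-455908) = (-107/110 + 93796)*(-455908) = (10317453/110)*(-455908) = -2351904681162/55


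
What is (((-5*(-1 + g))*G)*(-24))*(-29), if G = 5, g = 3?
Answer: -34800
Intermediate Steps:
(((-5*(-1 + g))*G)*(-24))*(-29) = ((-5*(-1 + 3)*5)*(-24))*(-29) = ((-5*2*5)*(-24))*(-29) = (-10*5*(-24))*(-29) = -50*(-24)*(-29) = 1200*(-29) = -34800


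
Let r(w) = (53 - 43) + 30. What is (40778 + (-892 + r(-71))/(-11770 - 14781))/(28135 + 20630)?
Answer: 216539506/258951903 ≈ 0.83622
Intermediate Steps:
r(w) = 40 (r(w) = 10 + 30 = 40)
(40778 + (-892 + r(-71))/(-11770 - 14781))/(28135 + 20630) = (40778 + (-892 + 40)/(-11770 - 14781))/(28135 + 20630) = (40778 - 852/(-26551))/48765 = (40778 - 852*(-1/26551))*(1/48765) = (40778 + 852/26551)*(1/48765) = (1082697530/26551)*(1/48765) = 216539506/258951903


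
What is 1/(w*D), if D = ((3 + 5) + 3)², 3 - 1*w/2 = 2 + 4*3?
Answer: -1/2662 ≈ -0.00037566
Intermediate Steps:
w = -22 (w = 6 - 2*(2 + 4*3) = 6 - 2*(2 + 12) = 6 - 2*14 = 6 - 28 = -22)
D = 121 (D = (8 + 3)² = 11² = 121)
1/(w*D) = 1/(-22*121) = 1/(-2662) = -1/2662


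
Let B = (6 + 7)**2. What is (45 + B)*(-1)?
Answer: -214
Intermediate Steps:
B = 169 (B = 13**2 = 169)
(45 + B)*(-1) = (45 + 169)*(-1) = 214*(-1) = -214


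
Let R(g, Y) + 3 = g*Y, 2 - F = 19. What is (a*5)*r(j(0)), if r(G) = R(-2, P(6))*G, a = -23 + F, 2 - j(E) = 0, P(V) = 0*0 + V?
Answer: 6000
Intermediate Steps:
P(V) = V (P(V) = 0 + V = V)
j(E) = 2 (j(E) = 2 - 1*0 = 2 + 0 = 2)
F = -17 (F = 2 - 1*19 = 2 - 19 = -17)
R(g, Y) = -3 + Y*g (R(g, Y) = -3 + g*Y = -3 + Y*g)
a = -40 (a = -23 - 17 = -40)
r(G) = -15*G (r(G) = (-3 + 6*(-2))*G = (-3 - 12)*G = -15*G)
(a*5)*r(j(0)) = (-40*5)*(-15*2) = -200*(-30) = 6000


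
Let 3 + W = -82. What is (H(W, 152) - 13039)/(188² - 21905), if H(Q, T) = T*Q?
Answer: -25959/13439 ≈ -1.9316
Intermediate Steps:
W = -85 (W = -3 - 82 = -85)
H(Q, T) = Q*T
(H(W, 152) - 13039)/(188² - 21905) = (-85*152 - 13039)/(188² - 21905) = (-12920 - 13039)/(35344 - 21905) = -25959/13439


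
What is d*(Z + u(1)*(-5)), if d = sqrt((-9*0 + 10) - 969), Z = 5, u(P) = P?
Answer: 0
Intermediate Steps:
d = I*sqrt(959) (d = sqrt((0 + 10) - 969) = sqrt(10 - 969) = sqrt(-959) = I*sqrt(959) ≈ 30.968*I)
d*(Z + u(1)*(-5)) = (I*sqrt(959))*(5 + 1*(-5)) = (I*sqrt(959))*(5 - 5) = (I*sqrt(959))*0 = 0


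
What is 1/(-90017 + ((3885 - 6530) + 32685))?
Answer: -1/59977 ≈ -1.6673e-5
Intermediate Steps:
1/(-90017 + ((3885 - 6530) + 32685)) = 1/(-90017 + (-2645 + 32685)) = 1/(-90017 + 30040) = 1/(-59977) = -1/59977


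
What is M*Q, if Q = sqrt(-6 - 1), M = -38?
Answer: -38*I*sqrt(7) ≈ -100.54*I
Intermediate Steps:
Q = I*sqrt(7) (Q = sqrt(-7) = I*sqrt(7) ≈ 2.6458*I)
M*Q = -38*I*sqrt(7)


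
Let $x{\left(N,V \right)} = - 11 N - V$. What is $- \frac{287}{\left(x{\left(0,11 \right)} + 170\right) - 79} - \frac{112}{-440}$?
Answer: $- \frac{2933}{880} \approx -3.333$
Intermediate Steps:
$x{\left(N,V \right)} = - V - 11 N$
$- \frac{287}{\left(x{\left(0,11 \right)} + 170\right) - 79} - \frac{112}{-440} = - \frac{287}{\left(\left(\left(-1\right) 11 - 0\right) + 170\right) - 79} - \frac{112}{-440} = - \frac{287}{\left(\left(-11 + 0\right) + 170\right) - 79} - - \frac{14}{55} = - \frac{287}{\left(-11 + 170\right) - 79} + \frac{14}{55} = - \frac{287}{159 - 79} + \frac{14}{55} = - \frac{287}{80} + \frac{14}{55} = - \frac{2933}{880}$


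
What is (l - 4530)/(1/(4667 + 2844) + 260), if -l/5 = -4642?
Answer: 140305480/1952861 ≈ 71.846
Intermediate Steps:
l = 23210 (l = -5*(-4642) = 23210)
(l - 4530)/(1/(4667 + 2844) + 260) = (23210 - 4530)/(1/(4667 + 2844) + 260) = 18680/(1/7511 + 260) = 18680/(1952861/7511) = 18680*(7511/1952861) = 140305480/1952861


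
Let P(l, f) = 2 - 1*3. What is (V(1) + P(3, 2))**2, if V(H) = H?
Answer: 0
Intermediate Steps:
P(l, f) = -1 (P(l, f) = 2 - 3 = -1)
(V(1) + P(3, 2))**2 = (1 - 1)**2 = 0**2 = 0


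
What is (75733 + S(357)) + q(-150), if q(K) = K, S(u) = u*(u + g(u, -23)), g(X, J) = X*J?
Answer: -2728295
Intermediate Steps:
g(X, J) = J*X
S(u) = -22*u**2 (S(u) = u*(u - 23*u) = u*(-22*u) = -22*u**2)
(75733 + S(357)) + q(-150) = (75733 - 22*357**2) - 150 = (75733 - 22*127449) - 150 = (75733 - 2803878) - 150 = -2728145 - 150 = -2728295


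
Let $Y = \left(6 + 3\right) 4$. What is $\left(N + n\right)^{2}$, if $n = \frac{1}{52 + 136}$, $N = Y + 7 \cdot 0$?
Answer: $\frac{45819361}{35344} \approx 1296.4$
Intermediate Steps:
$Y = 36$ ($Y = 9 \cdot 4 = 36$)
$N = 36$ ($N = 36 + 7 \cdot 0 = 36 + 0 = 36$)
$n = \frac{1}{188} \approx 0.0053191$
$\left(N + n\right)^{2} = \left(36 + \frac{1}{188}\right)^{2} = \left(\frac{6769}{188}\right)^{2} = \frac{45819361}{35344}$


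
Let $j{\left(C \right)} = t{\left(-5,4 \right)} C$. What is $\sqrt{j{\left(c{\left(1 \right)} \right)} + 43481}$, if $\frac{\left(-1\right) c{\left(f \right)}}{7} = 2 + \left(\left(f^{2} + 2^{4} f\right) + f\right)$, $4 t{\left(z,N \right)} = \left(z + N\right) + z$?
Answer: $\sqrt{43691} \approx 209.02$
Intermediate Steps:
$t{\left(z,N \right)} = \frac{z}{2} + \frac{N}{4}$ ($t{\left(z,N \right)} = \frac{\left(z + N\right) + z}{4} = \frac{\left(N + z\right) + z}{4} = \frac{N + 2 z}{4} = \frac{z}{2} + \frac{N}{4}$)
$c{\left(f \right)} = -14 - 119 f - 7 f^{2}$ ($c{\left(f \right)} = - 7 \left(2 + \left(\left(f^{2} + 2^{4} f\right) + f\right)\right) = - 7 \left(2 + \left(\left(f^{2} + 16 f\right) + f\right)\right) = - 7 \left(2 + \left(f^{2} + 17 f\right)\right) = - 7 \left(2 + f^{2} + 17 f\right) = -14 - 119 f - 7 f^{2}$)
$j{\left(C \right)} = - \frac{3 C}{2}$ ($j{\left(C \right)} = \left(\frac{1}{2} \left(-5\right) + \frac{1}{4} \cdot 4\right) C = \left(- \frac{5}{2} + 1\right) C = - \frac{3 C}{2}$)
$\sqrt{j{\left(c{\left(1 \right)} \right)} + 43481} = \sqrt{- \frac{3 \left(-14 - 119 - 7 \cdot 1^{2}\right)}{2} + 43481} = \sqrt{- \frac{3 \left(-14 - 119 - 7\right)}{2} + 43481} = \sqrt{\left(- \frac{3}{2}\right) \left(-140\right) + 43481} = \sqrt{210 + 43481} = \sqrt{43691}$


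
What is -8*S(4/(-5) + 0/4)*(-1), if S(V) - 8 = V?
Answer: 288/5 ≈ 57.600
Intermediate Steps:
S(V) = 8 + V
-8*S(4/(-5) + 0/4)*(-1) = -8*(8 + (4/(-5) + 0/4))*(-1) = -8*(8 + (4*(-⅕) + 0*(¼)))*(-1) = -8*(8 + (-⅘ + 0))*(-1) = -8*(8 - ⅘)*(-1) = -8*36/5*(-1) = -288/5*(-1) = 288/5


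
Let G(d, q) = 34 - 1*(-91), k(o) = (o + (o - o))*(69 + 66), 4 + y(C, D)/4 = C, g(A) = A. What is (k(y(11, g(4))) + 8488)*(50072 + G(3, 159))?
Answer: 615816796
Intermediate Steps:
y(C, D) = -16 + 4*C
k(o) = 135*o (k(o) = (o + 0)*135 = o*135 = 135*o)
G(d, q) = 125 (G(d, q) = 34 + 91 = 125)
(k(y(11, g(4))) + 8488)*(50072 + G(3, 159)) = (135*(-16 + 4*11) + 8488)*(50072 + 125) = (135*(-16 + 44) + 8488)*50197 = (135*28 + 8488)*50197 = (3780 + 8488)*50197 = 12268*50197 = 615816796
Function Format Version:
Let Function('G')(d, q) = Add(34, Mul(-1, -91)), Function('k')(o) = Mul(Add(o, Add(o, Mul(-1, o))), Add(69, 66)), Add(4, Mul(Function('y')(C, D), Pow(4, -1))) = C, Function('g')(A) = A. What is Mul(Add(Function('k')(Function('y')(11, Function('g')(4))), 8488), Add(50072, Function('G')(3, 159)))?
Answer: 615816796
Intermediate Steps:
Function('y')(C, D) = Add(-16, Mul(4, C))
Function('k')(o) = Mul(135, o) (Function('k')(o) = Mul(Add(o, 0), 135) = Mul(o, 135) = Mul(135, o))
Function('G')(d, q) = 125 (Function('G')(d, q) = Add(34, 91) = 125)
Mul(Add(Function('k')(Function('y')(11, Function('g')(4))), 8488), Add(50072, Function('G')(3, 159))) = Mul(Add(Mul(135, Add(-16, Mul(4, 11))), 8488), Add(50072, 125)) = Mul(Add(Mul(135, Add(-16, 44)), 8488), 50197) = Mul(Add(Mul(135, 28), 8488), 50197) = Mul(Add(3780, 8488), 50197) = Mul(12268, 50197) = 615816796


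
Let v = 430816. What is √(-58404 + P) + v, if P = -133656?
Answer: 430816 + 6*I*√5335 ≈ 4.3082e+5 + 438.25*I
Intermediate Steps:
√(-58404 + P) + v = √(-58404 - 133656) + 430816 = √(-192060) + 430816 = 6*I*√5335 + 430816 = 430816 + 6*I*√5335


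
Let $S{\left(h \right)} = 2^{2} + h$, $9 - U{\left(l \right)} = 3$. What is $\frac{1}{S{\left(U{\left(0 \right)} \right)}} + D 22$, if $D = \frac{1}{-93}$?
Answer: $- \frac{127}{930} \approx -0.13656$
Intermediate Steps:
$U{\left(l \right)} = 6$ ($U{\left(l \right)} = 9 - 3 = 6$)
$D = - \frac{1}{93} \approx -0.010753$
$S{\left(h \right)} = 4 + h$
$\frac{1}{S{\left(U{\left(0 \right)} \right)}} + D 22 = \frac{1}{4 + 6} - \frac{22}{93} = \frac{1}{10} - \frac{22}{93} = - \frac{127}{930}$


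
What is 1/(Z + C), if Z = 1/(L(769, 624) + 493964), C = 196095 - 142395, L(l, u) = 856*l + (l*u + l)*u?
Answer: 301062228/16167041643601 ≈ 1.8622e-5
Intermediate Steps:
L(l, u) = 856*l + u*(l + l*u) (L(l, u) = 856*l + (l + l*u)*u = 856*l + u*(l + l*u))
C = 53700
Z = 1/301062228 (Z = 1/(769*(856 + 624 + 624²) + 493964) = 1/(769*(856 + 624 + 389376) + 493964) = 1/(769*390856 + 493964) = 1/(300568264 + 493964) = 1/301062228 ≈ 3.3216e-9)
1/(Z + C) = 1/(1/301062228 + 53700) = 1/(16167041643601/301062228) = 301062228/16167041643601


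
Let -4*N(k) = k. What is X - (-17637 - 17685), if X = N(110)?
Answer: 70589/2 ≈ 35295.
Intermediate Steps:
N(k) = -k/4
X = -55/2 (X = -1/4*110 = -55/2 ≈ -27.500)
X - (-17637 - 17685) = -55/2 - (-17637 - 17685) = -55/2 - 1*(-35322) = -55/2 + 35322 = 70589/2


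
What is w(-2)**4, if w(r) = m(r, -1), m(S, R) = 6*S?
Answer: 20736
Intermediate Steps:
w(r) = 6*r
w(-2)**4 = (6*(-2))**4 = (-12)**4 = 20736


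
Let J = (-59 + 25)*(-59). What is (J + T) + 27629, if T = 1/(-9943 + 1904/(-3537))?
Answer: 1042271688788/35170295 ≈ 29635.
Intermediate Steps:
T = -3537/35170295 (T = 1/(-9943 + 1904*(-1/3537)) = 1/(-9943 - 1904/3537) = 1/(-35170295/3537) = -3537/35170295 ≈ -0.00010057)
J = 2006 (J = -34*(-59) = 2006)
(J + T) + 27629 = (2006 - 3537/35170295) + 27629 = 70551608233/35170295 + 27629 = 1042271688788/35170295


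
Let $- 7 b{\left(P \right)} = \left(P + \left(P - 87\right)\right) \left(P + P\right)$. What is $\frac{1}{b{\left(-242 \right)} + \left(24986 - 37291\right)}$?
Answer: $- \frac{7}{362499} \approx -1.931 \cdot 10^{-5}$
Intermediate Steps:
$b{\left(P \right)} = - \frac{2 P \left(-87 + 2 P\right)}{7}$ ($b{\left(P \right)} = - \frac{\left(P + \left(P - 87\right)\right) \left(P + P\right)}{7} = - \frac{\left(P + \left(-87 + P\right)\right) 2 P}{7} = - \frac{\left(-87 + 2 P\right) 2 P}{7} = - \frac{2 P \left(-87 + 2 P\right)}{7}$)
$\frac{1}{b{\left(-242 \right)} + \left(24986 - 37291\right)} = \frac{1}{\frac{2}{7} \left(-242\right) \left(87 - -484\right) + \left(24986 - 37291\right)} = \frac{1}{\frac{2}{7} \left(-242\right) \left(87 + 484\right) - 12305} = \frac{1}{\frac{2}{7} \left(-242\right) 571 - 12305} = \frac{1}{- \frac{276364}{7} - 12305} = \frac{1}{- \frac{362499}{7}} = - \frac{7}{362499}$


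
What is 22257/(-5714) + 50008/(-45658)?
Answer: -650977909/130444906 ≈ -4.9904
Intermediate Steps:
22257/(-5714) + 50008/(-45658) = 22257*(-1/5714) + 50008*(-1/45658) = -22257/5714 - 25004/22829 = -650977909/130444906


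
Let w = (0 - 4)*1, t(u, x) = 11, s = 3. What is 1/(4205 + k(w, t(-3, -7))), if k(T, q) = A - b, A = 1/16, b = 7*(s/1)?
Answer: 16/66945 ≈ 0.00023900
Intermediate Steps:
b = 21 (b = 7*(3/1) = 7*(3*1) = 7*3 = 21)
w = -4 (w = -4*1 = -4)
A = 1/16 ≈ 0.062500
k(T, q) = -335/16 (k(T, q) = 1/16 - 1*21 = 1/16 - 21 = -335/16)
1/(4205 + k(w, t(-3, -7))) = 1/(4205 - 335/16) = 1/(66945/16) = 16/66945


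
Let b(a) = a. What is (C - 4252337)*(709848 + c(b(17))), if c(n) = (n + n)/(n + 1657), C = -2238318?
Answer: -3856375890099415/837 ≈ -4.6074e+12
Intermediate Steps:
c(n) = 2*n/(1657 + n) (c(n) = (2*n)/(1657 + n) = 2*n/(1657 + n))
(C - 4252337)*(709848 + c(b(17))) = (-2238318 - 4252337)*(709848 + 2*17/(1657 + 17)) = -6490655*(709848 + 2*17/1674) = -6490655*(709848 + 2*17*(1/1674)) = -6490655*(709848 + 17/837) = -6490655*594142793/837 = -3856375890099415/837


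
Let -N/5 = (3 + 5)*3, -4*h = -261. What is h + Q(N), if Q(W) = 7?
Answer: 289/4 ≈ 72.250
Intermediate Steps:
h = 261/4 (h = -¼*(-261) = 261/4 ≈ 65.250)
N = -120 (N = -5*(3 + 5)*3 = -40*3 = -5*24 = -120)
h + Q(N) = 261/4 + 7 = 289/4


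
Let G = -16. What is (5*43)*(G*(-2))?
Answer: 6880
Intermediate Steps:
(5*43)*(G*(-2)) = (5*43)*(-16*(-2)) = 215*32 = 6880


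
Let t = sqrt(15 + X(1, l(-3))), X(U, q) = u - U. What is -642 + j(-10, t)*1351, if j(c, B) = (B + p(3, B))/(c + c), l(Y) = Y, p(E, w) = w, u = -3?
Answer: -642 - 1351*sqrt(11)/10 ≈ -1090.1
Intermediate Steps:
X(U, q) = -3 - U
t = sqrt(11) (t = sqrt(15 + (-3 - 1*1)) = sqrt(15 + (-3 - 1)) = sqrt(15 - 4) = sqrt(11) ≈ 3.3166)
j(c, B) = B/c (j(c, B) = (B + B)/(c + c) = (2*B)/((2*c)) = (2*B)*(1/(2*c)) = B/c)
-642 + j(-10, t)*1351 = -642 + (sqrt(11)/(-10))*1351 = -642 + (sqrt(11)*(-1/10))*1351 = -642 - sqrt(11)/10*1351 = -642 - 1351*sqrt(11)/10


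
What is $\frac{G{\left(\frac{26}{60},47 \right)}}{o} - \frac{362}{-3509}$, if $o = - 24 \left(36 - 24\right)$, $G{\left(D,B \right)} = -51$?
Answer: $\frac{94405}{336864} \approx 0.28025$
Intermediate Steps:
$o = -288$ ($o = \left(-24\right) 12 = -288$)
$\frac{G{\left(\frac{26}{60},47 \right)}}{o} - \frac{362}{-3509} = - \frac{51}{-288} - \frac{362}{-3509} = \left(-51\right) \left(- \frac{1}{288}\right) - - \frac{362}{3509} = \frac{17}{96} + \frac{362}{3509} = \frac{94405}{336864}$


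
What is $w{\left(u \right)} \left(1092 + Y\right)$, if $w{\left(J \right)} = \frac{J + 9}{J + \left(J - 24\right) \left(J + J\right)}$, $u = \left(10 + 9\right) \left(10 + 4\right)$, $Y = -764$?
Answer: $\frac{9020}{12901} \approx 0.69917$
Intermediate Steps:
$u = 266$ ($u = 19 \cdot 14 = 266$)
$w{\left(J \right)} = \frac{9 + J}{J + 2 J \left(-24 + J\right)}$ ($w{\left(J \right)} = \frac{9 + J}{J + \left(-24 + J\right) 2 J} = \frac{9 + J}{J + 2 J \left(-24 + J\right)}$)
$w{\left(u \right)} \left(1092 + Y\right) = \frac{9 + 266}{266 \left(-47 + 2 \cdot 266\right)} \left(1092 - 764\right) = \frac{1}{266} \frac{1}{-47 + 532} \cdot 275 \cdot 328 = \frac{1}{266} \cdot \frac{1}{485} \cdot 275 \cdot 328 = \frac{55}{25802} \cdot 328 = \frac{9020}{12901}$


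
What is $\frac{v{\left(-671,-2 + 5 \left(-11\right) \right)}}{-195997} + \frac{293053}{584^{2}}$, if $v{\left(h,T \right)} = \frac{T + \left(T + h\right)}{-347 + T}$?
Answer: $\frac{5801121460701}{6751441236032} \approx 0.85924$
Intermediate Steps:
$v{\left(h,T \right)} = \frac{h + 2 T}{-347 + T}$
$\frac{v{\left(-671,-2 + 5 \left(-11\right) \right)}}{-195997} + \frac{293053}{584^{2}} = \frac{\frac{1}{-347 + \left(-2 + 5 \left(-11\right)\right)} \left(-671 + 2 \left(-2 + 5 \left(-11\right)\right)\right)}{-195997} + \frac{293053}{584^{2}} = \frac{-671 + 2 \left(-2 - 55\right)}{-347 - 57} \left(- \frac{1}{195997}\right) + \frac{293053}{341056} = \frac{-671 + 2 \left(-57\right)}{-347 - 57} \left(- \frac{1}{195997}\right) + 293053 \cdot \frac{1}{341056} = \frac{-671 - 114}{-404} \left(- \frac{1}{195997}\right) + \frac{293053}{341056} = \left(- \frac{1}{404}\right) \left(-785\right) \left(- \frac{1}{195997}\right) + \frac{293053}{341056} = \frac{785}{404} \left(- \frac{1}{195997}\right) + \frac{293053}{341056} = - \frac{785}{79182788} + \frac{293053}{341056} = \frac{5801121460701}{6751441236032}$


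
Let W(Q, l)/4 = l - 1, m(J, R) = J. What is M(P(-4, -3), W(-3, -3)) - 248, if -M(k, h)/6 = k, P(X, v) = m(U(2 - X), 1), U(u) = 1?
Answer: -254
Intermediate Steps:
W(Q, l) = -4 + 4*l (W(Q, l) = 4*(l - 1) = 4*(-1 + l) = -4 + 4*l)
P(X, v) = 1
M(k, h) = -6*k
M(P(-4, -3), W(-3, -3)) - 248 = -6*1 - 248 = -6 - 248 = -254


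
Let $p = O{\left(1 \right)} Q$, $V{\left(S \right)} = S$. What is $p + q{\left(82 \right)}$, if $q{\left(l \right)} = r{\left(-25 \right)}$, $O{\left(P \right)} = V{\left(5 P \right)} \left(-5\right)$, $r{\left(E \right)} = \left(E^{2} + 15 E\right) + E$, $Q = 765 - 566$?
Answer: $-4750$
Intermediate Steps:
$Q = 199$
$r{\left(E \right)} = E^{2} + 16 E$
$O{\left(P \right)} = - 25 P$ ($O{\left(P \right)} = 5 P \left(-5\right) = - 25 P$)
$q{\left(l \right)} = 225$ ($q{\left(l \right)} = - 25 \left(16 - 25\right) = \left(-25\right) \left(-9\right) = 225$)
$p = -4975$ ($p = \left(-25\right) 1 \cdot 199 = \left(-25\right) 199 = -4975$)
$p + q{\left(82 \right)} = -4975 + 225 = -4750$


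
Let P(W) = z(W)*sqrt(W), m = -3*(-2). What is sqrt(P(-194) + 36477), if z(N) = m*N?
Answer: sqrt(36477 - 1164*I*sqrt(194)) ≈ 195.44 - 41.477*I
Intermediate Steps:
m = 6
z(N) = 6*N
P(W) = 6*W**(3/2) (P(W) = (6*W)*sqrt(W) = 6*W**(3/2))
sqrt(P(-194) + 36477) = sqrt(6*(-194)**(3/2) + 36477) = sqrt(6*(-194*I*sqrt(194)) + 36477) = sqrt(-1164*I*sqrt(194) + 36477) = sqrt(36477 - 1164*I*sqrt(194))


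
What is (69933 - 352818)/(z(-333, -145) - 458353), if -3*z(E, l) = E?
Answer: 282885/458242 ≈ 0.61733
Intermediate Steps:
z(E, l) = -E/3
(69933 - 352818)/(z(-333, -145) - 458353) = (69933 - 352818)/(-1/3*(-333) - 458353) = -282885/(111 - 458353) = -282885/(-458242) = -282885*(-1/458242) = 282885/458242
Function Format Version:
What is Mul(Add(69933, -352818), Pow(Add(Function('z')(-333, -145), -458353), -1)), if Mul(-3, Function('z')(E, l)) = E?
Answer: Rational(282885, 458242) ≈ 0.61733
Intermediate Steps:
Function('z')(E, l) = Mul(Rational(-1, 3), E)
Mul(Add(69933, -352818), Pow(Add(Function('z')(-333, -145), -458353), -1)) = Mul(Add(69933, -352818), Pow(Add(Mul(Rational(-1, 3), -333), -458353), -1)) = Mul(-282885, Pow(Add(111, -458353), -1)) = Mul(-282885, Pow(-458242, -1)) = Mul(-282885, Rational(-1, 458242)) = Rational(282885, 458242)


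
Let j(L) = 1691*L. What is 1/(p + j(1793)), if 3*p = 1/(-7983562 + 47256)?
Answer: 23808918/72187758446033 ≈ 3.2982e-7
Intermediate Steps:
p = -1/23808918 (p = 1/(3*(-7983562 + 47256)) = (⅓)/(-7936306) = (⅓)*(-1/7936306) = -1/23808918 ≈ -4.2001e-8)
1/(p + j(1793)) = 1/(-1/23808918 + 1691*1793) = 1/(-1/23808918 + 3031963) = 1/(72187758446033/23808918) = 23808918/72187758446033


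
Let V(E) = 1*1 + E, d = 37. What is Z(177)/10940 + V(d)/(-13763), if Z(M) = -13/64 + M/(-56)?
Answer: -206983401/67454114560 ≈ -0.0030685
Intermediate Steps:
V(E) = 1 + E
Z(M) = -13/64 - M/56 (Z(M) = -13*1/64 + M*(-1/56) = -13/64 - M/56)
Z(177)/10940 + V(d)/(-13763) = (-13/64 - 1/56*177)/10940 + (1 + 37)/(-13763) = (-13/64 - 177/56)*(1/10940) + 38*(-1/13763) = -1507/448*1/10940 - 38/13763 = -1507/4901120 - 38/13763 = -206983401/67454114560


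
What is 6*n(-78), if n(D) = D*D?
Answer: 36504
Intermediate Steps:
n(D) = D²
6*n(-78) = 6*(-78)² = 6*6084 = 36504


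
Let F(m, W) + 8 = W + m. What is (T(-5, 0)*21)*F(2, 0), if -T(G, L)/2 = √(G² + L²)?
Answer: 1260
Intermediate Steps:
F(m, W) = -8 + W + m (F(m, W) = -8 + (W + m) = -8 + W + m)
T(G, L) = -2*√(G² + L²)
(T(-5, 0)*21)*F(2, 0) = (-2*√((-5)² + 0²)*21)*(-8 + 0 + 2) = (-2*√(25 + 0)*21)*(-6) = (-2*√25*21)*(-6) = (-2*5*21)*(-6) = -10*21*(-6) = -210*(-6) = 1260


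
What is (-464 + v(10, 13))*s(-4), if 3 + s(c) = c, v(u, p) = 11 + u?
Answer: 3101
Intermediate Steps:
s(c) = -3 + c
(-464 + v(10, 13))*s(-4) = (-464 + (11 + 10))*(-3 - 4) = (-464 + 21)*(-7) = -443*(-7) = 3101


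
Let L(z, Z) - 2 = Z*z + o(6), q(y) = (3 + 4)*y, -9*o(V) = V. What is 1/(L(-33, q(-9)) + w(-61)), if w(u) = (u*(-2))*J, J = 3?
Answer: 3/7339 ≈ 0.00040878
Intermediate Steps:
o(V) = -V/9
q(y) = 7*y
w(u) = -6*u (w(u) = (u*(-2))*3 = -2*u*3 = -6*u)
L(z, Z) = 4/3 + Z*z (L(z, Z) = 2 + (Z*z - 1/9*6) = 2 + (Z*z - 2/3) = 2 + (-2/3 + Z*z) = 4/3 + Z*z)
1/(L(-33, q(-9)) + w(-61)) = 1/((4/3 + (7*(-9))*(-33)) - 6*(-61)) = 1/((4/3 - 63*(-33)) + 366) = 1/((4/3 + 2079) + 366) = 1/(6241/3 + 366) = 1/(7339/3) = 3/7339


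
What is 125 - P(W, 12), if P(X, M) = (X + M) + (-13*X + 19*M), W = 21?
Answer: 137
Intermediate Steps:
P(X, M) = -12*X + 20*M (P(X, M) = (M + X) + (-13*X + 19*M) = -12*X + 20*M)
125 - P(W, 12) = 125 - (-12*21 + 20*12) = 125 - (-252 + 240) = 125 - 1*(-12) = 125 + 12 = 137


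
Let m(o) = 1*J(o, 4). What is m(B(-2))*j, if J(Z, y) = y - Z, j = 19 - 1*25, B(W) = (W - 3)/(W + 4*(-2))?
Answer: -21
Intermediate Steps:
B(W) = (-3 + W)/(-8 + W) (B(W) = (-3 + W)/(W - 8) = (-3 + W)/(-8 + W))
j = -6 (j = 19 - 25 = -6)
m(o) = 4 - o (m(o) = 1*(4 - o) = 4 - o)
m(B(-2))*j = (4 - (-3 - 2)/(-8 - 2))*(-6) = (4 - (-5)/(-10))*(-6) = (4 - (-1)*(-5)/10)*(-6) = (4 - 1*½)*(-6) = (4 - ½)*(-6) = (7/2)*(-6) = -21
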